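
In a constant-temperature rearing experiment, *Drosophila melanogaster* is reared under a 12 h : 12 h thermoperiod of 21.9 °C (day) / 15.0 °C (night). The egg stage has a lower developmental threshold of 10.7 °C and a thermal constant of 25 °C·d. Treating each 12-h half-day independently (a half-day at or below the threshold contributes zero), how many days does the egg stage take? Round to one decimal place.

3.2 days

Day half: max(0, 21.9 − 10.7) × 0.5 = 11.2 × 0.5 = 5.60 DD.
Night half: max(0, 15.0 − 10.7) × 0.5 = 4.3 × 0.5 = 2.15 DD.
Per 24 h: 7.75 DD/day.
Duration = 25 / 7.75 = 3.226 ≈ 3.2 days.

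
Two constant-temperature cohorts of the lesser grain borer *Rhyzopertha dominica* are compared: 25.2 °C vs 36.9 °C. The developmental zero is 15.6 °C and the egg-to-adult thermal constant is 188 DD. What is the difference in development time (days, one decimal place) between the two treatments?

At 25.2 °C: 188 / (25.2 − 15.6) = 188 / 9.6 = 19.583 d.
At 36.9 °C: 188 / (36.9 − 15.6) = 188 / 21.3 = 8.826 d.
Difference = |19.583 − 8.826| = 10.757 ≈ 10.8 days.

10.8 days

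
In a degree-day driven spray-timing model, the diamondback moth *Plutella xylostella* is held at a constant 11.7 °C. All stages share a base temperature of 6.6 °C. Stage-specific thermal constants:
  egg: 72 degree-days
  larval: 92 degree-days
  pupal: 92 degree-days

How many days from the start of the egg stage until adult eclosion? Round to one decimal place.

Daily accumulation at 11.7 °C = 11.7 − 6.6 = 5.1 DD/day.
Total K = 72 + 92 + 92 = 256 DD.
Total duration = 256 / 5.1 = 50.196 ≈ 50.2 days.

50.2 days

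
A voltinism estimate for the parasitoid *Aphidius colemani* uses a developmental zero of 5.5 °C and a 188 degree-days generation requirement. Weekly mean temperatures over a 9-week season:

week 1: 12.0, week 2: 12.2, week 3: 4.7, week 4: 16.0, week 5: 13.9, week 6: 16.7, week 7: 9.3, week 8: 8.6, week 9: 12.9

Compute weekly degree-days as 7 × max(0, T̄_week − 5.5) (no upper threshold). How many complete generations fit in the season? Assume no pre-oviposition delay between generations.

Weekly DD (7 × max(0, T̄ − 5.5)): 45.5, 46.9, 0.0, 73.5, 58.8, 78.4, 26.6, 21.7, 51.8.
Season total = 403.2 DD.
Complete generations = ⌊403.2 / 188⌋ = 2.

2 generations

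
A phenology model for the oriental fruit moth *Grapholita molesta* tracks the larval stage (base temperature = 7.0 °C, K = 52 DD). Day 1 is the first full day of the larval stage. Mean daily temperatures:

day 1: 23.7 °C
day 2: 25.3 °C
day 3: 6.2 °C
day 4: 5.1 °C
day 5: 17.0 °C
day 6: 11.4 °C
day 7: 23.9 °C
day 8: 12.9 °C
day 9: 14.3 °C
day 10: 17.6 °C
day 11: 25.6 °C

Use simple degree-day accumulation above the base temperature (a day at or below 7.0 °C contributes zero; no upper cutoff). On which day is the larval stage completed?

day 7

Daily DD above 7.0 °C: 16.7, 18.3, 0.0, 0.0, 10.0, 4.4, 16.9, 5.9, 7.3, 10.6, 18.6.
Cumulative: 16.7, 35.0, 35.0, 35.0, 45.0, 49.4, 66.3, 72.2, 79.5, 90.1, 108.7.
The total first reaches 52 DD on day 7.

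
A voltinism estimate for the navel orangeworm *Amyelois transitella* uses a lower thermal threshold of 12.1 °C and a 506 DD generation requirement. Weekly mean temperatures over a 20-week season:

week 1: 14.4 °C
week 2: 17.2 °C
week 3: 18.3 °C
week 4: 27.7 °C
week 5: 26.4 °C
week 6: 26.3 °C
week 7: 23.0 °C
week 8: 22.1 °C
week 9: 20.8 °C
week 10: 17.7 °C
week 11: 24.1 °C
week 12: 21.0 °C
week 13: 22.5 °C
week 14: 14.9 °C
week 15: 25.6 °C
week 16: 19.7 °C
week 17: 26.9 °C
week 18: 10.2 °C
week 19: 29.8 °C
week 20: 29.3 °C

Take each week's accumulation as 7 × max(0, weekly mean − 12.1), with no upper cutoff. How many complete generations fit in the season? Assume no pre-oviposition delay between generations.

2 generations

Weekly DD (7 × max(0, T̄ − 12.1)): 16.1, 35.7, 43.4, 109.2, 100.1, 99.4, 76.3, 70.0, 60.9, 39.2, 84.0, 62.3, 72.8, 19.6, 94.5, 53.2, 103.6, 0.0, 123.9, 120.4.
Season total = 1384.6 DD.
Complete generations = ⌊1384.6 / 506⌋ = 2.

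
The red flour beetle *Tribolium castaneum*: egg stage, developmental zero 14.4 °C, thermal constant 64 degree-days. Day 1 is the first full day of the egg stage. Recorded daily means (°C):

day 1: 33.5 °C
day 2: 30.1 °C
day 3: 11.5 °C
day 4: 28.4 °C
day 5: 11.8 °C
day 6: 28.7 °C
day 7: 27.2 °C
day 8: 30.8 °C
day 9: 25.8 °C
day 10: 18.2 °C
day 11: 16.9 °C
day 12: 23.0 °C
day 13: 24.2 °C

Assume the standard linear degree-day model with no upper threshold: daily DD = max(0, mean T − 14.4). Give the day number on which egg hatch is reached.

day 7

Daily DD above 14.4 °C: 19.1, 15.7, 0.0, 14.0, 0.0, 14.3, 12.8, 16.4, 11.4, 3.8, 2.5, 8.6, 9.8.
Cumulative: 19.1, 34.8, 34.8, 48.8, 48.8, 63.1, 75.9, 92.3, 103.7, 107.5, 110.0, 118.6, 128.4.
The total first reaches 64 DD on day 7.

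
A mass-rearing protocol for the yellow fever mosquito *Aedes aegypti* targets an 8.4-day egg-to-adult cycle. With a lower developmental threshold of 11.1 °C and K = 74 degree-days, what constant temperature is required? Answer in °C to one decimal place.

19.9 °C

Required daily accumulation = 74 / 8.4 = 8.810 DD/day.
T = T_base + 8.810 = 11.1 + 8.810 = 19.910 ≈ 19.9 °C.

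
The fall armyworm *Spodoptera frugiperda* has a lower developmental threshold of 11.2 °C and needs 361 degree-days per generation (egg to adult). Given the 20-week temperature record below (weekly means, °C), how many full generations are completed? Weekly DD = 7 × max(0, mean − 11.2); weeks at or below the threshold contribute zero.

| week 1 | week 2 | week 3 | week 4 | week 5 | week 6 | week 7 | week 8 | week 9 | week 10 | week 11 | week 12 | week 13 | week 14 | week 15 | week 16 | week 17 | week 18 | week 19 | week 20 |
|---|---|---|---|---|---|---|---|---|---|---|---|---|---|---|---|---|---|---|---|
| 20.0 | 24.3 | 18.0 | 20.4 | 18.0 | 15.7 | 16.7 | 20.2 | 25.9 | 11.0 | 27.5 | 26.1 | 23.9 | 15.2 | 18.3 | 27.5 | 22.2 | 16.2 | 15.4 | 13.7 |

Weekly DD (7 × max(0, T̄ − 11.2)): 61.6, 91.7, 47.6, 64.4, 47.6, 31.5, 38.5, 63.0, 102.9, 0.0, 114.1, 104.3, 88.9, 28.0, 49.7, 114.1, 77.0, 35.0, 29.4, 17.5.
Season total = 1206.8 DD.
Complete generations = ⌊1206.8 / 361⌋ = 3.

3 generations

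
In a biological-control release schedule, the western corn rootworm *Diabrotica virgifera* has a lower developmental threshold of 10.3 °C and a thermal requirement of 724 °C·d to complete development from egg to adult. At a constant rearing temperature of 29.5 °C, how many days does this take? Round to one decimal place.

Daily accumulation = 29.5 − 10.3 = 19.2 DD/day.
Duration = 724 / 19.2 = 37.708 ≈ 37.7 days.

37.7 days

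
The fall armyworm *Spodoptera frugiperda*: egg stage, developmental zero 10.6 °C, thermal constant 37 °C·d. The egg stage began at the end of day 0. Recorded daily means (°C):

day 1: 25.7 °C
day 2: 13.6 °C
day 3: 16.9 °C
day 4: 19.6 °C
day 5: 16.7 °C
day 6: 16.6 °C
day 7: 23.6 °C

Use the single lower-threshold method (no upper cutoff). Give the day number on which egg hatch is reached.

Daily DD above 10.6 °C: 15.1, 3.0, 6.3, 9.0, 6.1, 6.0, 13.0.
Cumulative: 15.1, 18.1, 24.4, 33.4, 39.5, 45.5, 58.5.
The total first reaches 37 DD on day 5.

day 5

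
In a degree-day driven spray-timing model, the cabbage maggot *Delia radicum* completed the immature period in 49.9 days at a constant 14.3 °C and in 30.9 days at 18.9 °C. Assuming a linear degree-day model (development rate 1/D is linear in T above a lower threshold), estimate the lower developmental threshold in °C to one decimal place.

6.8 °C

Linear rate model ⇒ the product D·(T − T_b) is constant across temperatures.
49.9·(14.3 − T_b) = 30.9·(18.9 − T_b)
T_b = (49.9·14.3 − 30.9·18.9) / (49.9 − 30.9) = 129.56 / 19.0 = 6.819 °C ≈ 6.8 °C.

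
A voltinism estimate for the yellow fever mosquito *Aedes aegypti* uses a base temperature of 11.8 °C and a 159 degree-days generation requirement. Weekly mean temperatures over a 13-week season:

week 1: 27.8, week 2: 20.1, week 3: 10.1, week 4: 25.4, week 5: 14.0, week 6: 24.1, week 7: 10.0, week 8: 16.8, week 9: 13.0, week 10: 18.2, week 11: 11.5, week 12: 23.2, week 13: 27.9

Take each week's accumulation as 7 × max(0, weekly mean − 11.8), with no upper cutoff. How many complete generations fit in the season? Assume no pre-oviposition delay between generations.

4 generations

Weekly DD (7 × max(0, T̄ − 11.8)): 112.0, 58.1, 0.0, 95.2, 15.4, 86.1, 0.0, 35.0, 8.4, 44.8, 0.0, 79.8, 112.7.
Season total = 647.5 DD.
Complete generations = ⌊647.5 / 159⌋ = 4.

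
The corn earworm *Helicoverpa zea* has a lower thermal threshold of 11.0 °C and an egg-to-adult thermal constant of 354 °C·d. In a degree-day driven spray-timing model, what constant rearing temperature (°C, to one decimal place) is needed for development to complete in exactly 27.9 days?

Required daily accumulation = 354 / 27.9 = 12.688 DD/day.
T = T_base + 12.688 = 11.0 + 12.688 = 23.688 ≈ 23.7 °C.

23.7 °C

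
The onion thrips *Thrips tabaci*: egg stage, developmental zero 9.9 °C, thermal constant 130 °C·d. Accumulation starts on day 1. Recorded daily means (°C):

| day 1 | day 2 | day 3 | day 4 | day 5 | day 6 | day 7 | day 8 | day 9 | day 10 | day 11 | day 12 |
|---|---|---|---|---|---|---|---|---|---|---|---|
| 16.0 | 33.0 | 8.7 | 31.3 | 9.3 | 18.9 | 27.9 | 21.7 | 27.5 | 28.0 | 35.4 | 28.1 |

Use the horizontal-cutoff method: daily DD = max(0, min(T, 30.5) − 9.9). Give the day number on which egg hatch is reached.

day 11

Daily DD above 9.9 °C (capped at 20.6): 6.1, 20.6, 0.0, 20.6, 0.0, 9.0, 18.0, 11.8, 17.6, 18.1, 20.6, 18.2.
Cumulative: 6.1, 26.7, 26.7, 47.3, 47.3, 56.3, 74.3, 86.1, 103.7, 121.8, 142.4, 160.6.
The total first reaches 130 DD on day 11.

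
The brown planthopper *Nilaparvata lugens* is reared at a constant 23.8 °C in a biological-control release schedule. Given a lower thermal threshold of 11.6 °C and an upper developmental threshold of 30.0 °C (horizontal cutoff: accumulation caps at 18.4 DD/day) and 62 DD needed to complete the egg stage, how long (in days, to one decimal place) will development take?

5.1 days

Daily accumulation = 23.8 − 11.6 = 12.2 DD/day.
Duration = 62 / 12.2 = 5.082 ≈ 5.1 days.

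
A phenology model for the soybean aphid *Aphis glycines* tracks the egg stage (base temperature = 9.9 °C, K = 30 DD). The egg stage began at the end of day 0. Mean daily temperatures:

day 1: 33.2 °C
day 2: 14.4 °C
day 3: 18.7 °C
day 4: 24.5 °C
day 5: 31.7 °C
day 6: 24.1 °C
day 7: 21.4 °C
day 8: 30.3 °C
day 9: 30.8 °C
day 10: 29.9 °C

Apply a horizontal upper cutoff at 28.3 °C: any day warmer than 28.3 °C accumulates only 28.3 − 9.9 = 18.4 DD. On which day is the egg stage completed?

Daily DD above 9.9 °C (capped at 18.4): 18.4, 4.5, 8.8, 14.6, 18.4, 14.2, 11.5, 18.4, 18.4, 18.4.
Cumulative: 18.4, 22.9, 31.7, 46.3, 64.7, 78.9, 90.4, 108.8, 127.2, 145.6.
The total first reaches 30 DD on day 3.

day 3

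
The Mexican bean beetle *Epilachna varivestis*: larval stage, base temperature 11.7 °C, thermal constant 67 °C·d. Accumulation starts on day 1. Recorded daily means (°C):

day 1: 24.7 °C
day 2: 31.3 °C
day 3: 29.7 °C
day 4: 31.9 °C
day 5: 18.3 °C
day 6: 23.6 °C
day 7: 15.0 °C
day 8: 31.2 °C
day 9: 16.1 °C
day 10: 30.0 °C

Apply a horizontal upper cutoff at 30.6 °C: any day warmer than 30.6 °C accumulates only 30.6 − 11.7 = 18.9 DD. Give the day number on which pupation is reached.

Daily DD above 11.7 °C (capped at 18.9): 13.0, 18.9, 18.0, 18.9, 6.6, 11.9, 3.3, 18.9, 4.4, 18.3.
Cumulative: 13.0, 31.9, 49.9, 68.8, 75.4, 87.3, 90.6, 109.5, 113.9, 132.2.
The total first reaches 67 DD on day 4.

day 4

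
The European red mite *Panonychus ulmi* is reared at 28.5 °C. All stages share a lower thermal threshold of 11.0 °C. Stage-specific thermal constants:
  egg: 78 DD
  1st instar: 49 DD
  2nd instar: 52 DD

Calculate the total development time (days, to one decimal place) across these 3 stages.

10.2 days

Daily accumulation at 28.5 °C = 28.5 − 11.0 = 17.5 DD/day.
Total K = 78 + 49 + 52 = 179 DD.
Total duration = 179 / 17.5 = 10.229 ≈ 10.2 days.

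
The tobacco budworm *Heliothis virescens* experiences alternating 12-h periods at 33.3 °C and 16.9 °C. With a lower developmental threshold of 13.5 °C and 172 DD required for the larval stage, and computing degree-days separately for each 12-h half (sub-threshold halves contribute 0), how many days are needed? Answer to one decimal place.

14.8 days

Day half: max(0, 33.3 − 13.5) × 0.5 = 19.8 × 0.5 = 9.90 DD.
Night half: max(0, 16.9 − 13.5) × 0.5 = 3.4 × 0.5 = 1.70 DD.
Per 24 h: 11.60 DD/day.
Duration = 172 / 11.60 = 14.828 ≈ 14.8 days.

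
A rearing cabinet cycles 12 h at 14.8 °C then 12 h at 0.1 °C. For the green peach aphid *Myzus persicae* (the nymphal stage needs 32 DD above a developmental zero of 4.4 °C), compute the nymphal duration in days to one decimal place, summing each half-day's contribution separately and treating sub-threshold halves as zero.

6.2 days

Day half: max(0, 14.8 − 4.4) × 0.5 = 10.4 × 0.5 = 5.20 DD.
Night half: max(0, 0.1 − 4.4) × 0.5 = 0.0 × 0.5 = 0.00 DD.
Per 24 h: 5.20 DD/day.
Duration = 32 / 5.20 = 6.154 ≈ 6.2 days.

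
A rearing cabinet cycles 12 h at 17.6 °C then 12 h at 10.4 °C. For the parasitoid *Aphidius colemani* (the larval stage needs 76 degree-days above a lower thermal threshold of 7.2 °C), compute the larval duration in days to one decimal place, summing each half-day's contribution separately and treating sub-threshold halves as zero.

11.2 days

Day half: max(0, 17.6 − 7.2) × 0.5 = 10.4 × 0.5 = 5.20 DD.
Night half: max(0, 10.4 − 7.2) × 0.5 = 3.2 × 0.5 = 1.60 DD.
Per 24 h: 6.80 DD/day.
Duration = 76 / 6.80 = 11.176 ≈ 11.2 days.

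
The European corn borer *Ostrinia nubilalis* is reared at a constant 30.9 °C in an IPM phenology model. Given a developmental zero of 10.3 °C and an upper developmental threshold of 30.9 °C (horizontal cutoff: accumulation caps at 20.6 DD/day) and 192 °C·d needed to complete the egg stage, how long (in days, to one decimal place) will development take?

9.3 days

Daily accumulation = 30.9 − 10.3 = 20.6 DD/day.
Duration = 192 / 20.6 = 9.320 ≈ 9.3 days.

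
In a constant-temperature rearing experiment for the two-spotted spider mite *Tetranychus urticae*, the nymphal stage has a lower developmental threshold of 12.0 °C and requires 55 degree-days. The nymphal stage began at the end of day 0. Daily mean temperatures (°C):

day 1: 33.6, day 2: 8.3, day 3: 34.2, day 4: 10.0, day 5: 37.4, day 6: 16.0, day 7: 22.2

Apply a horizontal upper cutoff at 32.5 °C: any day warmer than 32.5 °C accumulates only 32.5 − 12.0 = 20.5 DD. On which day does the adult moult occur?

day 5

Daily DD above 12.0 °C (capped at 20.5): 20.5, 0.0, 20.5, 0.0, 20.5, 4.0, 10.2.
Cumulative: 20.5, 20.5, 41.0, 41.0, 61.5, 65.5, 75.7.
The total first reaches 55 DD on day 5.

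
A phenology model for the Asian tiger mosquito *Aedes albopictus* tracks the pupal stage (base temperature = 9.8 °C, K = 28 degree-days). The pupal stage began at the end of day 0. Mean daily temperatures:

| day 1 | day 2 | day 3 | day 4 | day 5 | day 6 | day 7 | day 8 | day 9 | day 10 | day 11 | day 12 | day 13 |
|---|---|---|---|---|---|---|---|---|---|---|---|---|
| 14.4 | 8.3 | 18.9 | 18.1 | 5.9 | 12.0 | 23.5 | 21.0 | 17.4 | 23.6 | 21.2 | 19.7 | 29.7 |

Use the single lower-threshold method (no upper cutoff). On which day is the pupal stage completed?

Daily DD above 9.8 °C: 4.6, 0.0, 9.1, 8.3, 0.0, 2.2, 13.7, 11.2, 7.6, 13.8, 11.4, 9.9, 19.9.
Cumulative: 4.6, 4.6, 13.7, 22.0, 22.0, 24.2, 37.9, 49.1, 56.7, 70.5, 81.9, 91.8, 111.7.
The total first reaches 28 DD on day 7.

day 7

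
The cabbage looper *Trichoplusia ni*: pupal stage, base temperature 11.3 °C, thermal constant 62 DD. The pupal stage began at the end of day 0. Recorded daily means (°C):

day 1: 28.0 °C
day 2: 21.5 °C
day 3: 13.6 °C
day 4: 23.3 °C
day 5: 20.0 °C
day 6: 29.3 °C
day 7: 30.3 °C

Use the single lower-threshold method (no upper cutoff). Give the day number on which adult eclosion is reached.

day 6

Daily DD above 11.3 °C: 16.7, 10.2, 2.3, 12.0, 8.7, 18.0, 19.0.
Cumulative: 16.7, 26.9, 29.2, 41.2, 49.9, 67.9, 86.9.
The total first reaches 62 DD on day 6.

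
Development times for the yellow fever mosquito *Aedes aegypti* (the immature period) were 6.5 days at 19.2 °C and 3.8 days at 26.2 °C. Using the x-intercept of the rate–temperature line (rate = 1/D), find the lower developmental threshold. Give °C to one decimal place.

9.3 °C

Equal thermal constants: D₁(T₁ − T_b) = D₂(T₂ − T_b).
6.5·(19.2 − T_b) = 3.8·(26.2 − T_b)
T_b = (6.5·19.2 − 3.8·26.2) / (6.5 − 3.8) = 25.24 / 2.7 = 9.348 °C ≈ 9.3 °C.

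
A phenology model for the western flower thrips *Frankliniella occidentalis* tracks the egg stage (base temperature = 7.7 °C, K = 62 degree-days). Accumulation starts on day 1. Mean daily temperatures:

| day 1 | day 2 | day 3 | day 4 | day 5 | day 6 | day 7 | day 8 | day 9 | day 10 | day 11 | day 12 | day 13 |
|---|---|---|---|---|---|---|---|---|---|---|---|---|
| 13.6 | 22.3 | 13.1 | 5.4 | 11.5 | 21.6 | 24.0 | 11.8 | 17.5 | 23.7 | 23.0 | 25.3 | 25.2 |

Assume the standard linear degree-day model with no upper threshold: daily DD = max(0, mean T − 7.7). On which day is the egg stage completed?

Daily DD above 7.7 °C: 5.9, 14.6, 5.4, 0.0, 3.8, 13.9, 16.3, 4.1, 9.8, 16.0, 15.3, 17.6, 17.5.
Cumulative: 5.9, 20.5, 25.9, 25.9, 29.7, 43.6, 59.9, 64.0, 73.8, 89.8, 105.1, 122.7, 140.2.
The total first reaches 62 DD on day 8.

day 8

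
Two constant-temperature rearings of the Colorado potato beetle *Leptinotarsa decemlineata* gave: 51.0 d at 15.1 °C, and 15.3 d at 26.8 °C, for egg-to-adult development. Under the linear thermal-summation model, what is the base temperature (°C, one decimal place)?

Linear rate model ⇒ the product D·(T − T_b) is constant across temperatures.
51.0·(15.1 − T_b) = 15.3·(26.8 − T_b)
T_b = (51.0·15.1 − 15.3·26.8) / (51.0 − 15.3) = 360.06 / 35.7 = 10.086 °C ≈ 10.1 °C.

10.1 °C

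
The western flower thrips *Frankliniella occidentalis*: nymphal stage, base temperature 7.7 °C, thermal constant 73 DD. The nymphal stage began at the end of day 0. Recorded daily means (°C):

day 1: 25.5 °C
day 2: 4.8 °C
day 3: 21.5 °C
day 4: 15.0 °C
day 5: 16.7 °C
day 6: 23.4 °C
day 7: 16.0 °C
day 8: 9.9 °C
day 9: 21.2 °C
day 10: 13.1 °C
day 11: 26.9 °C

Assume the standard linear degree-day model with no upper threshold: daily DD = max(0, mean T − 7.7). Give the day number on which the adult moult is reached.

Daily DD above 7.7 °C: 17.8, 0.0, 13.8, 7.3, 9.0, 15.7, 8.3, 2.2, 13.5, 5.4, 19.2.
Cumulative: 17.8, 17.8, 31.6, 38.9, 47.9, 63.6, 71.9, 74.1, 87.6, 93.0, 112.2.
The total first reaches 73 DD on day 8.

day 8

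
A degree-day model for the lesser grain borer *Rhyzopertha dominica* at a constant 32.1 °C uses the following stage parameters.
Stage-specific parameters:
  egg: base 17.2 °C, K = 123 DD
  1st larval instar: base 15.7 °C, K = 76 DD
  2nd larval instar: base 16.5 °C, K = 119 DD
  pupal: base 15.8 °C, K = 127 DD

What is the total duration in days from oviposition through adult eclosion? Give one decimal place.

egg: 123 / (32.1 − 17.2) = 123 / 14.9 = 8.255 d.
1st larval instar: 76 / (32.1 − 15.7) = 76 / 16.4 = 4.634 d.
2nd larval instar: 119 / (32.1 − 16.5) = 119 / 15.6 = 7.628 d.
pupal: 127 / (32.1 − 15.8) = 127 / 16.3 = 7.791 d.
Sum = 28.309 ≈ 28.3 days.

28.3 days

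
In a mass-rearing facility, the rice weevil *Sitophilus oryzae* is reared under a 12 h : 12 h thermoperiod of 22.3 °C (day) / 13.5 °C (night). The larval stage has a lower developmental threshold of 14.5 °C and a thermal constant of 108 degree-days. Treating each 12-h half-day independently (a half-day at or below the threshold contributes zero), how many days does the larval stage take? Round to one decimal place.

27.7 days

Day half: max(0, 22.3 − 14.5) × 0.5 = 7.8 × 0.5 = 3.90 DD.
Night half: max(0, 13.5 − 14.5) × 0.5 = 0.0 × 0.5 = 0.00 DD.
Per 24 h: 3.90 DD/day.
Duration = 108 / 3.90 = 27.692 ≈ 27.7 days.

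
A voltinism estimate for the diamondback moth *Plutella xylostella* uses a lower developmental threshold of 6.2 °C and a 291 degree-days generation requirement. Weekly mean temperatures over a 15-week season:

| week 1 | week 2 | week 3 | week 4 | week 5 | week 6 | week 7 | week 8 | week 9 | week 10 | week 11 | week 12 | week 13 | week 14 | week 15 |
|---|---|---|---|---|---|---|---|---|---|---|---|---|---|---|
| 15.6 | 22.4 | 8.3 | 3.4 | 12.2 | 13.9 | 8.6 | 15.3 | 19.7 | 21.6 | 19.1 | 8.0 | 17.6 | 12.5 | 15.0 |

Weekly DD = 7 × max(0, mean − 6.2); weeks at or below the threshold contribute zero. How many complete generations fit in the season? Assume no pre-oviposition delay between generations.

2 generations

Weekly DD (7 × max(0, T̄ − 6.2)): 65.8, 113.4, 14.7, 0.0, 42.0, 53.9, 16.8, 63.7, 94.5, 107.8, 90.3, 12.6, 79.8, 44.1, 61.6.
Season total = 861.0 DD.
Complete generations = ⌊861.0 / 291⌋ = 2.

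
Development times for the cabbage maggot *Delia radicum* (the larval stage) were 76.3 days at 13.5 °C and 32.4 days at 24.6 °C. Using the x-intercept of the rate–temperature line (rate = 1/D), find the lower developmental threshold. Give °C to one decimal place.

Equal thermal constants: D₁(T₁ − T_b) = D₂(T₂ − T_b).
76.3·(13.5 − T_b) = 32.4·(24.6 − T_b)
T_b = (76.3·13.5 − 32.4·24.6) / (76.3 − 32.4) = 233.01 / 43.9 = 5.308 °C ≈ 5.3 °C.

5.3 °C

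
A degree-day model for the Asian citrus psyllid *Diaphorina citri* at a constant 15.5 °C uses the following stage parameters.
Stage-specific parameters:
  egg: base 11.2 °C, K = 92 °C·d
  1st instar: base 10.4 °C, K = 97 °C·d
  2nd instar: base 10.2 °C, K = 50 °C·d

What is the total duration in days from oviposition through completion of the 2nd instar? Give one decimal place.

49.8 days

egg: 92 / (15.5 − 11.2) = 92 / 4.3 = 21.395 d.
1st instar: 97 / (15.5 − 10.4) = 97 / 5.1 = 19.020 d.
2nd instar: 50 / (15.5 − 10.2) = 50 / 5.3 = 9.434 d.
Sum = 49.849 ≈ 49.8 days.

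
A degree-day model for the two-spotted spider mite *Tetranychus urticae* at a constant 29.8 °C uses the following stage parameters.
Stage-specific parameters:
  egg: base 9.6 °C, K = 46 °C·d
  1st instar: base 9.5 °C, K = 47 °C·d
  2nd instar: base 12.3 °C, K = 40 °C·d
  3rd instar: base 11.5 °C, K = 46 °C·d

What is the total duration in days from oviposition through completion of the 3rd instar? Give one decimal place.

9.4 days

egg: 46 / (29.8 − 9.6) = 46 / 20.2 = 2.277 d.
1st instar: 47 / (29.8 − 9.5) = 47 / 20.3 = 2.315 d.
2nd instar: 40 / (29.8 − 12.3) = 40 / 17.5 = 2.286 d.
3rd instar: 46 / (29.8 − 11.5) = 46 / 18.3 = 2.514 d.
Sum = 9.392 ≈ 9.4 days.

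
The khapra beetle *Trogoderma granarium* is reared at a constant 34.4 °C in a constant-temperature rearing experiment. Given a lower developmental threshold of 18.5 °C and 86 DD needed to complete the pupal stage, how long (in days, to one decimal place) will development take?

5.4 days

Daily accumulation = 34.4 − 18.5 = 15.9 DD/day.
Duration = 86 / 15.9 = 5.409 ≈ 5.4 days.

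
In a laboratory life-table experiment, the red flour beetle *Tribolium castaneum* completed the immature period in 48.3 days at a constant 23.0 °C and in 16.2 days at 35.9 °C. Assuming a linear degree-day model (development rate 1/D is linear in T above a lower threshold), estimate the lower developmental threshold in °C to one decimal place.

16.5 °C

Under the model K = D·(T − T_b), so D₁·(T₁ − T_b) = D₂·(T₂ − T_b).
48.3·(23.0 − T_b) = 16.2·(35.9 − T_b)
T_b = (48.3·23.0 − 16.2·35.9) / (48.3 − 16.2) = 529.32 / 32.1 = 16.490 °C ≈ 16.5 °C.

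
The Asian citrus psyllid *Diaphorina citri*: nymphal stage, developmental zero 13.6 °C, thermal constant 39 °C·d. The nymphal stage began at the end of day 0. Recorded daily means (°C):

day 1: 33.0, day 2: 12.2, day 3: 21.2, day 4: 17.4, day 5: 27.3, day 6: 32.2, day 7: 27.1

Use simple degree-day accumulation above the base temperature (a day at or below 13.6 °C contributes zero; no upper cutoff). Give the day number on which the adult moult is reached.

day 5

Daily DD above 13.6 °C: 19.4, 0.0, 7.6, 3.8, 13.7, 18.6, 13.5.
Cumulative: 19.4, 19.4, 27.0, 30.8, 44.5, 63.1, 76.6.
The total first reaches 39 DD on day 5.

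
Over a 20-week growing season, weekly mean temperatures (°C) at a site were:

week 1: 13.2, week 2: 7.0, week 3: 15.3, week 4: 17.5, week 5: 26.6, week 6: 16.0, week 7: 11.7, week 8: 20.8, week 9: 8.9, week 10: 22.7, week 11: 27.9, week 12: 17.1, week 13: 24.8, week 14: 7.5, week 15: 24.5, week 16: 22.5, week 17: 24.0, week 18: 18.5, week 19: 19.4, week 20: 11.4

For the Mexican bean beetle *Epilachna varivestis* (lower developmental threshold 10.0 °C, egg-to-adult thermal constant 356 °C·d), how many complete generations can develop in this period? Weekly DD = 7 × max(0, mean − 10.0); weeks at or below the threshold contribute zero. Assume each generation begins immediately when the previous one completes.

Weekly DD (7 × max(0, T̄ − 10.0)): 22.4, 0.0, 37.1, 52.5, 116.2, 42.0, 11.9, 75.6, 0.0, 88.9, 125.3, 49.7, 103.6, 0.0, 101.5, 87.5, 98.0, 59.5, 65.8, 9.8.
Season total = 1147.3 DD.
Complete generations = ⌊1147.3 / 356⌋ = 3.

3 generations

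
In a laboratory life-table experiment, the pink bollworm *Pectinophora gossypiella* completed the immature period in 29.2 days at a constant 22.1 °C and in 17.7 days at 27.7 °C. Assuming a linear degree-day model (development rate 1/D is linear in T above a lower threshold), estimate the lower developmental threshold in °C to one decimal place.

Under the model K = D·(T − T_b), so D₁·(T₁ − T_b) = D₂·(T₂ − T_b).
29.2·(22.1 − T_b) = 17.7·(27.7 − T_b)
T_b = (29.2·22.1 − 17.7·27.7) / (29.2 − 17.7) = 155.03 / 11.5 = 13.481 °C ≈ 13.5 °C.

13.5 °C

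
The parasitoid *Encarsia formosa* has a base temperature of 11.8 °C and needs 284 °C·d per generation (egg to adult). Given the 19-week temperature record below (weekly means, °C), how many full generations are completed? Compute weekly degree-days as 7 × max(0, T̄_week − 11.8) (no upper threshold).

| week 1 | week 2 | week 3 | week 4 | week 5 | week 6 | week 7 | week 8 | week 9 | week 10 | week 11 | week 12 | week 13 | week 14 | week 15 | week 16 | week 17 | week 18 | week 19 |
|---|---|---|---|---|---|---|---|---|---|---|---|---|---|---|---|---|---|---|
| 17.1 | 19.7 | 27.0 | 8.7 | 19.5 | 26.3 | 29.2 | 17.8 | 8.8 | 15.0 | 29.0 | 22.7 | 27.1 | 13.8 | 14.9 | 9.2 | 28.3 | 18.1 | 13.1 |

Weekly DD (7 × max(0, T̄ − 11.8)): 37.1, 55.3, 106.4, 0.0, 53.9, 101.5, 121.8, 42.0, 0.0, 22.4, 120.4, 76.3, 107.1, 14.0, 21.7, 0.0, 115.5, 44.1, 9.1.
Season total = 1048.6 DD.
Complete generations = ⌊1048.6 / 284⌋ = 3.

3 generations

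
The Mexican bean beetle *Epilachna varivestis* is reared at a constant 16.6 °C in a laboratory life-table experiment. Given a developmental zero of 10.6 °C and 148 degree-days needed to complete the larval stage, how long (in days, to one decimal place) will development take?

24.7 days

Daily accumulation = 16.6 − 10.6 = 6.0 DD/day.
Duration = 148 / 6.0 = 24.667 ≈ 24.7 days.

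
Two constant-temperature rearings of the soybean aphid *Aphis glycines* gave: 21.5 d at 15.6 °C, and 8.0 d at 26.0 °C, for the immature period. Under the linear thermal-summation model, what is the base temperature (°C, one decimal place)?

9.4 °C

Equal thermal constants: D₁(T₁ − T_b) = D₂(T₂ − T_b).
21.5·(15.6 − T_b) = 8.0·(26.0 − T_b)
T_b = (21.5·15.6 − 8.0·26.0) / (21.5 − 8.0) = 127.40 / 13.5 = 9.437 °C ≈ 9.4 °C.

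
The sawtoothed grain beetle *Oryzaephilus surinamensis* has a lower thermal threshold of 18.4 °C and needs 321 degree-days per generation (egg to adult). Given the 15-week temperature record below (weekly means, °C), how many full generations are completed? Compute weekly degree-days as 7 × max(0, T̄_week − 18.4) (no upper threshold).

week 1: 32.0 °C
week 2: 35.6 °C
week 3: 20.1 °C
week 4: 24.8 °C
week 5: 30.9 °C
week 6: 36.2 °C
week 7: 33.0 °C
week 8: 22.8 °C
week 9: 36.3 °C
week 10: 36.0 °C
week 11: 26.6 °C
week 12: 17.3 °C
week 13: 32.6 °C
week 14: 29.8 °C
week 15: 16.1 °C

3 generations

Weekly DD (7 × max(0, T̄ − 18.4)): 95.2, 120.4, 11.9, 44.8, 87.5, 124.6, 102.2, 30.8, 125.3, 123.2, 57.4, 0.0, 99.4, 79.8, 0.0.
Season total = 1102.5 DD.
Complete generations = ⌊1102.5 / 321⌋ = 3.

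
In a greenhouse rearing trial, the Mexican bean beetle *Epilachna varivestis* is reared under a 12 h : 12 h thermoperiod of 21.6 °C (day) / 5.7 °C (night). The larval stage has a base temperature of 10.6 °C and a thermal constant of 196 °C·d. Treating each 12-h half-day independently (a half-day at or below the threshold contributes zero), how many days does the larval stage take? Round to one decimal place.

Day half: max(0, 21.6 − 10.6) × 0.5 = 11.0 × 0.5 = 5.50 DD.
Night half: max(0, 5.7 − 10.6) × 0.5 = 0.0 × 0.5 = 0.00 DD.
Per 24 h: 5.50 DD/day.
Duration = 196 / 5.50 = 35.636 ≈ 35.6 days.

35.6 days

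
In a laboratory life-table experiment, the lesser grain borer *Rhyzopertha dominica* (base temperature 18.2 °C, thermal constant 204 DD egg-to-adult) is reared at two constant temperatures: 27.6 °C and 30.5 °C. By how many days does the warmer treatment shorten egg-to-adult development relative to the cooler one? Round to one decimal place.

5.1 days

At 27.6 °C: 204 / (27.6 − 18.2) = 204 / 9.4 = 21.702 d.
At 30.5 °C: 204 / (30.5 − 18.2) = 204 / 12.3 = 16.585 d.
Difference = |21.702 − 16.585| = 5.117 ≈ 5.1 days.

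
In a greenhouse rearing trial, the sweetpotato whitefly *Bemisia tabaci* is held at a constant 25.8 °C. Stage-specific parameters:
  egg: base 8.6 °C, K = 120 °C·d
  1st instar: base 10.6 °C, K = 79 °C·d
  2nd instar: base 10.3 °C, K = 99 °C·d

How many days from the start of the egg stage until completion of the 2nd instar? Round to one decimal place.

egg: 120 / (25.8 − 8.6) = 120 / 17.2 = 6.977 d.
1st instar: 79 / (25.8 − 10.6) = 79 / 15.2 = 5.197 d.
2nd instar: 99 / (25.8 − 10.3) = 99 / 15.5 = 6.387 d.
Sum = 18.561 ≈ 18.6 days.

18.6 days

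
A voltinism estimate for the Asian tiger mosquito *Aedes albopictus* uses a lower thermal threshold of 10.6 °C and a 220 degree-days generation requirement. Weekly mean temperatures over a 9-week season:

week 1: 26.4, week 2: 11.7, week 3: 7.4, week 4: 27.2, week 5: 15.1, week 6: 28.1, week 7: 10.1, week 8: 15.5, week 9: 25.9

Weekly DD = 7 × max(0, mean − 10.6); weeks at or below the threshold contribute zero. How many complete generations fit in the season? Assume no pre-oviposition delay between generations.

2 generations

Weekly DD (7 × max(0, T̄ − 10.6)): 110.6, 7.7, 0.0, 116.2, 31.5, 122.5, 0.0, 34.3, 107.1.
Season total = 529.9 DD.
Complete generations = ⌊529.9 / 220⌋ = 2.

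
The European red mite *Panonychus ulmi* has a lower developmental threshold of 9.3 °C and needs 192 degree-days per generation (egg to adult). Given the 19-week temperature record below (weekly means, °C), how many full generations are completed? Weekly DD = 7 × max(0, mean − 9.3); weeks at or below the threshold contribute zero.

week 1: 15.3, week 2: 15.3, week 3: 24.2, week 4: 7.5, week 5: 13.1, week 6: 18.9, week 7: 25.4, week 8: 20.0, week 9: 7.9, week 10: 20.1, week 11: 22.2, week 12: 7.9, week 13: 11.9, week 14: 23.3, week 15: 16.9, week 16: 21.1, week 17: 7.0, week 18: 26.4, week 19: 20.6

5 generations

Weekly DD (7 × max(0, T̄ − 9.3)): 42.0, 42.0, 104.3, 0.0, 26.6, 67.2, 112.7, 74.9, 0.0, 75.6, 90.3, 0.0, 18.2, 98.0, 53.2, 82.6, 0.0, 119.7, 79.1.
Season total = 1086.4 DD.
Complete generations = ⌊1086.4 / 192⌋ = 5.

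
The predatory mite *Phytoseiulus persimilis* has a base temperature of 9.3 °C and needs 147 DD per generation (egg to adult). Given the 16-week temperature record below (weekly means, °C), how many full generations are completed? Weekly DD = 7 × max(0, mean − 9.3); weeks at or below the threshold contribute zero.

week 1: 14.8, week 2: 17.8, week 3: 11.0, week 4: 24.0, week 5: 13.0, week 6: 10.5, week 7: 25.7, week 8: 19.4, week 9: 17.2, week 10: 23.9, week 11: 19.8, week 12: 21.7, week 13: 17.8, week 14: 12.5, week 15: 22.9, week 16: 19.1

Weekly DD (7 × max(0, T̄ − 9.3)): 38.5, 59.5, 11.9, 102.9, 25.9, 8.4, 114.8, 70.7, 55.3, 102.2, 73.5, 86.8, 59.5, 22.4, 95.2, 68.6.
Season total = 996.1 DD.
Complete generations = ⌊996.1 / 147⌋ = 6.

6 generations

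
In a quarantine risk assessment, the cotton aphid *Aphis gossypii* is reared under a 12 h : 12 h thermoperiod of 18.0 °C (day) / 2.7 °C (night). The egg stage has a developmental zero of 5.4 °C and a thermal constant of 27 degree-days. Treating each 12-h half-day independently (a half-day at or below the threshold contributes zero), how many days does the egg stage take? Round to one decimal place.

4.3 days

Day half: max(0, 18.0 − 5.4) × 0.5 = 12.6 × 0.5 = 6.30 DD.
Night half: max(0, 2.7 − 5.4) × 0.5 = 0.0 × 0.5 = 0.00 DD.
Per 24 h: 6.30 DD/day.
Duration = 27 / 6.30 = 4.286 ≈ 4.3 days.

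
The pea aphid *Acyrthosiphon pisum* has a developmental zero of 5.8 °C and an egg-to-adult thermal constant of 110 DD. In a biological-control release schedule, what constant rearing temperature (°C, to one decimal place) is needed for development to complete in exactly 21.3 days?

11.0 °C

Required daily accumulation = 110 / 21.3 = 5.164 DD/day.
T = T_base + 5.164 = 5.8 + 5.164 = 10.964 ≈ 11.0 °C.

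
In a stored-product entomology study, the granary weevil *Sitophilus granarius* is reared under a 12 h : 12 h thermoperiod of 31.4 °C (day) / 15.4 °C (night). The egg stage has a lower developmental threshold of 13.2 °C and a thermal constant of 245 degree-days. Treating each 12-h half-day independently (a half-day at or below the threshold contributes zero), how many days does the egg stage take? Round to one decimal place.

Day half: max(0, 31.4 − 13.2) × 0.5 = 18.2 × 0.5 = 9.10 DD.
Night half: max(0, 15.4 − 13.2) × 0.5 = 2.2 × 0.5 = 1.10 DD.
Per 24 h: 10.20 DD/day.
Duration = 245 / 10.20 = 24.020 ≈ 24.0 days.

24.0 days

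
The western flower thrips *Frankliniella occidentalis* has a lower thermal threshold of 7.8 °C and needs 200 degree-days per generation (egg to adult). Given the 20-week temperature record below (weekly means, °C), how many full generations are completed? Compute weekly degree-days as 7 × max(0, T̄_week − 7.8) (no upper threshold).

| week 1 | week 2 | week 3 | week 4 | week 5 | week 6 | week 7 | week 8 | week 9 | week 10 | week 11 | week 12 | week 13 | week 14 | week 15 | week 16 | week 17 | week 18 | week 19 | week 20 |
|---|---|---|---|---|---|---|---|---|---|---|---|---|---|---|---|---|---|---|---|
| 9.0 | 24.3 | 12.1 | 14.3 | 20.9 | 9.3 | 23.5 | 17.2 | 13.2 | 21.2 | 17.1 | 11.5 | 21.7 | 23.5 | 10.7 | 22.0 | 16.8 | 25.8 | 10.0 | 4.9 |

6 generations

Weekly DD (7 × max(0, T̄ − 7.8)): 8.4, 115.5, 30.1, 45.5, 91.7, 10.5, 109.9, 65.8, 37.8, 93.8, 65.1, 25.9, 97.3, 109.9, 20.3, 99.4, 63.0, 126.0, 15.4, 0.0.
Season total = 1231.3 DD.
Complete generations = ⌊1231.3 / 200⌋ = 6.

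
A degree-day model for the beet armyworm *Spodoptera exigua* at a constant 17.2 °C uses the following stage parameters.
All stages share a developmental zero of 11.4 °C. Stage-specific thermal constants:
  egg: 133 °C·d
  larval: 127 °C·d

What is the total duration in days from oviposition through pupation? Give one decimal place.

44.8 days

Daily accumulation at 17.2 °C = 17.2 − 11.4 = 5.8 DD/day.
Total K = 133 + 127 = 260 DD.
Total duration = 260 / 5.8 = 44.828 ≈ 44.8 days.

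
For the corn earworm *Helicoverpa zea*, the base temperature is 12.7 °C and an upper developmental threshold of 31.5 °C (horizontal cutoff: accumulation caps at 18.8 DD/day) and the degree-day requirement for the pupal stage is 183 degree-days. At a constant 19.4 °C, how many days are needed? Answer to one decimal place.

Daily accumulation = 19.4 − 12.7 = 6.7 DD/day.
Duration = 183 / 6.7 = 27.313 ≈ 27.3 days.

27.3 days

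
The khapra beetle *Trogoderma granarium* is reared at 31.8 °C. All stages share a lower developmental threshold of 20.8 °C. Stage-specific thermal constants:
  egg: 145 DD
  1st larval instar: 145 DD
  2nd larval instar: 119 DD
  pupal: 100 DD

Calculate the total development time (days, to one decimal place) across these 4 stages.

Daily accumulation at 31.8 °C = 31.8 − 20.8 = 11.0 DD/day.
Total K = 145 + 145 + 119 + 100 = 509 DD.
Total duration = 509 / 11.0 = 46.273 ≈ 46.3 days.

46.3 days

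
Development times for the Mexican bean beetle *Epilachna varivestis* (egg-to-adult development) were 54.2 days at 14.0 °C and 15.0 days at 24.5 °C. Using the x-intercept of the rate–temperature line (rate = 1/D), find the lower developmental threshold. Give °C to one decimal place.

10.0 °C

Linear rate model ⇒ the product D·(T − T_b) is constant across temperatures.
54.2·(14.0 − T_b) = 15.0·(24.5 − T_b)
T_b = (54.2·14.0 − 15.0·24.5) / (54.2 − 15.0) = 391.30 / 39.2 = 9.982 °C ≈ 10.0 °C.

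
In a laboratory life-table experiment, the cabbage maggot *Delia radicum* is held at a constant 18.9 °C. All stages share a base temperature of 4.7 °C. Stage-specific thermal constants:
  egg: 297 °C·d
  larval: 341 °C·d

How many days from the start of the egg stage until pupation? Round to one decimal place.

Daily accumulation at 18.9 °C = 18.9 − 4.7 = 14.2 DD/day.
Total K = 297 + 341 = 638 DD.
Total duration = 638 / 14.2 = 44.930 ≈ 44.9 days.

44.9 days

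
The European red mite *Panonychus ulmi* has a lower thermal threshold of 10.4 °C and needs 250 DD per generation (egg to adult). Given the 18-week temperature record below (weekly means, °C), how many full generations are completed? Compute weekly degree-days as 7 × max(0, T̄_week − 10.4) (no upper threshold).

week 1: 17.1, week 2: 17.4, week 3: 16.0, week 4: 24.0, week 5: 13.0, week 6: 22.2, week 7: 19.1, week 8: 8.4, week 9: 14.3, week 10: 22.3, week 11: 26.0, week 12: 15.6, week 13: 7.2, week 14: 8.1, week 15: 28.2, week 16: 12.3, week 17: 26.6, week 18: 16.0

3 generations

Weekly DD (7 × max(0, T̄ − 10.4)): 46.9, 49.0, 39.2, 95.2, 18.2, 82.6, 60.9, 0.0, 27.3, 83.3, 109.2, 36.4, 0.0, 0.0, 124.6, 13.3, 113.4, 39.2.
Season total = 938.7 DD.
Complete generations = ⌊938.7 / 250⌋ = 3.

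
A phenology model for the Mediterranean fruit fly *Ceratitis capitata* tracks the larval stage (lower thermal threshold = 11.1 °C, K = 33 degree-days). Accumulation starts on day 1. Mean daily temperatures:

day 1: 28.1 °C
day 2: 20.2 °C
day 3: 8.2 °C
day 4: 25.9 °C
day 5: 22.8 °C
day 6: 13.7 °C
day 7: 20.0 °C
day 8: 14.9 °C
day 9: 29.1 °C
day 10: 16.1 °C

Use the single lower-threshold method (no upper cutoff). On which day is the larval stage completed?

day 4

Daily DD above 11.1 °C: 17.0, 9.1, 0.0, 14.8, 11.7, 2.6, 8.9, 3.8, 18.0, 5.0.
Cumulative: 17.0, 26.1, 26.1, 40.9, 52.6, 55.2, 64.1, 67.9, 85.9, 90.9.
The total first reaches 33 DD on day 4.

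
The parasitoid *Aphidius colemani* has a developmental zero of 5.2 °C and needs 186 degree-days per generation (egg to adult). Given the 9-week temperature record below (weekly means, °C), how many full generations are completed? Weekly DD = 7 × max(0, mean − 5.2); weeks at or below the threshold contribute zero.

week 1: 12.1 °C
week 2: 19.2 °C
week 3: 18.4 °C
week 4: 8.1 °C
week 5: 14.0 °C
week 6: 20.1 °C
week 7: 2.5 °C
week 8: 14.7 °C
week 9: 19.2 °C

3 generations

Weekly DD (7 × max(0, T̄ − 5.2)): 48.3, 98.0, 92.4, 20.3, 61.6, 104.3, 0.0, 66.5, 98.0.
Season total = 589.4 DD.
Complete generations = ⌊589.4 / 186⌋ = 3.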